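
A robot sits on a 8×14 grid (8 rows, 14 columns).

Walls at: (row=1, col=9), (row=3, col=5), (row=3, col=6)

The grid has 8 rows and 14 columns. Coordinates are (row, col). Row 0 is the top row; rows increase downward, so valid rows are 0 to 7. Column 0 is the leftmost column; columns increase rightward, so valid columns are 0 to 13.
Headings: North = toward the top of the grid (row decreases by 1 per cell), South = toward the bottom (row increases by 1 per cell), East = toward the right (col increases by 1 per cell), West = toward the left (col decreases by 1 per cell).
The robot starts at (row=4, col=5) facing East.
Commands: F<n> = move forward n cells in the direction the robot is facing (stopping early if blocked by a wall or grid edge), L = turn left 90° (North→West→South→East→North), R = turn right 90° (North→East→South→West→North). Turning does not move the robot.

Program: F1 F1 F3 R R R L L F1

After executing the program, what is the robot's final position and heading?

Answer: Final position: (row=5, col=10), facing South

Derivation:
Start: (row=4, col=5), facing East
  F1: move forward 1, now at (row=4, col=6)
  F1: move forward 1, now at (row=4, col=7)
  F3: move forward 3, now at (row=4, col=10)
  R: turn right, now facing South
  R: turn right, now facing West
  R: turn right, now facing North
  L: turn left, now facing West
  L: turn left, now facing South
  F1: move forward 1, now at (row=5, col=10)
Final: (row=5, col=10), facing South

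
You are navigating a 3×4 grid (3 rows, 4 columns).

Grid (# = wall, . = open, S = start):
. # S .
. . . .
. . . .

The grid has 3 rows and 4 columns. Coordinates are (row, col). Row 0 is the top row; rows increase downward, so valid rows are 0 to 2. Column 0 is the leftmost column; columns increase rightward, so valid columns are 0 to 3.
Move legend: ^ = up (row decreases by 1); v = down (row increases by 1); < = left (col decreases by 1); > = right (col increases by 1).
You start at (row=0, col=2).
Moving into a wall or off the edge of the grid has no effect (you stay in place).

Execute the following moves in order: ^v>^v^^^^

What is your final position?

Start: (row=0, col=2)
  ^ (up): blocked, stay at (row=0, col=2)
  v (down): (row=0, col=2) -> (row=1, col=2)
  > (right): (row=1, col=2) -> (row=1, col=3)
  ^ (up): (row=1, col=3) -> (row=0, col=3)
  v (down): (row=0, col=3) -> (row=1, col=3)
  ^ (up): (row=1, col=3) -> (row=0, col=3)
  [×3]^ (up): blocked, stay at (row=0, col=3)
Final: (row=0, col=3)

Answer: Final position: (row=0, col=3)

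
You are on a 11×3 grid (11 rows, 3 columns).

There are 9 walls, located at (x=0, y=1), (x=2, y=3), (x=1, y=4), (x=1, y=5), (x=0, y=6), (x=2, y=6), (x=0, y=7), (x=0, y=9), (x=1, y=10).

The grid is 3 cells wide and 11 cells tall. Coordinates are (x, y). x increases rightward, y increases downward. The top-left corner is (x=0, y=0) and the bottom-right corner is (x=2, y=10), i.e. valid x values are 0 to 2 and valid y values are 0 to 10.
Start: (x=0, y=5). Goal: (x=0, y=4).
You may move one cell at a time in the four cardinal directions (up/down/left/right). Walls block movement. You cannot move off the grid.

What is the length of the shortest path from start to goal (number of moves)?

BFS from (x=0, y=5) until reaching (x=0, y=4):
  Distance 0: (x=0, y=5)
  Distance 1: (x=0, y=4)  <- goal reached here
One shortest path (1 moves): (x=0, y=5) -> (x=0, y=4)

Answer: Shortest path length: 1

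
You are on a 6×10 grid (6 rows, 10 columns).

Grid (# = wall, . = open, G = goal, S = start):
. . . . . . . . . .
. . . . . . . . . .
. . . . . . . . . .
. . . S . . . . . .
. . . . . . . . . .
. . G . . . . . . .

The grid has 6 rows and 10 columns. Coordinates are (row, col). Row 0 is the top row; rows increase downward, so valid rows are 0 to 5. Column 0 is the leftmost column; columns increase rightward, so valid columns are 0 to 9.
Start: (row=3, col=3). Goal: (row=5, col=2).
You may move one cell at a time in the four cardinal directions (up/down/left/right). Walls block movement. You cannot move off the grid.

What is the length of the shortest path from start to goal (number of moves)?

Answer: Shortest path length: 3

Derivation:
BFS from (row=3, col=3) until reaching (row=5, col=2):
  Distance 0: (row=3, col=3)
  Distance 1: (row=2, col=3), (row=3, col=2), (row=3, col=4), (row=4, col=3)
  Distance 2: (row=1, col=3), (row=2, col=2), (row=2, col=4), (row=3, col=1), (row=3, col=5), (row=4, col=2), (row=4, col=4), (row=5, col=3)
  Distance 3: (row=0, col=3), (row=1, col=2), (row=1, col=4), (row=2, col=1), (row=2, col=5), (row=3, col=0), (row=3, col=6), (row=4, col=1), (row=4, col=5), (row=5, col=2), (row=5, col=4)  <- goal reached here
One shortest path (3 moves): (row=3, col=3) -> (row=3, col=2) -> (row=4, col=2) -> (row=5, col=2)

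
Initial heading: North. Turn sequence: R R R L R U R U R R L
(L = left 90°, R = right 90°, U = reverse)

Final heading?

Answer: Final heading: East

Derivation:
Start: North
  R (right (90° clockwise)) -> East
  R (right (90° clockwise)) -> South
  R (right (90° clockwise)) -> West
  L (left (90° counter-clockwise)) -> South
  R (right (90° clockwise)) -> West
  U (U-turn (180°)) -> East
  R (right (90° clockwise)) -> South
  U (U-turn (180°)) -> North
  R (right (90° clockwise)) -> East
  R (right (90° clockwise)) -> South
  L (left (90° counter-clockwise)) -> East
Final: East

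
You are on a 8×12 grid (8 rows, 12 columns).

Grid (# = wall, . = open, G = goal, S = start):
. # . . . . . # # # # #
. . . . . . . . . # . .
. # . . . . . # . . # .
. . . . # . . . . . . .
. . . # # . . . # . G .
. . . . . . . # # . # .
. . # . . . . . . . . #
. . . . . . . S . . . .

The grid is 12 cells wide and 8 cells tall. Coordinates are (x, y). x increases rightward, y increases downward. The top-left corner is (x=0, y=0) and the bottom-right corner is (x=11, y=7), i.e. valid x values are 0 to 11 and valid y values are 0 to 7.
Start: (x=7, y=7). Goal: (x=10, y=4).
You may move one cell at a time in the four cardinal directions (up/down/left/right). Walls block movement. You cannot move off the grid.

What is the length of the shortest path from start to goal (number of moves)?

Answer: Shortest path length: 6

Derivation:
BFS from (x=7, y=7) until reaching (x=10, y=4):
  Distance 0: (x=7, y=7)
  Distance 1: (x=7, y=6), (x=6, y=7), (x=8, y=7)
  Distance 2: (x=6, y=6), (x=8, y=6), (x=5, y=7), (x=9, y=7)
  Distance 3: (x=6, y=5), (x=5, y=6), (x=9, y=6), (x=4, y=7), (x=10, y=7)
  Distance 4: (x=6, y=4), (x=5, y=5), (x=9, y=5), (x=4, y=6), (x=10, y=6), (x=3, y=7), (x=11, y=7)
  Distance 5: (x=6, y=3), (x=5, y=4), (x=7, y=4), (x=9, y=4), (x=4, y=5), (x=3, y=6), (x=2, y=7)
  Distance 6: (x=6, y=2), (x=5, y=3), (x=7, y=3), (x=9, y=3), (x=10, y=4), (x=3, y=5), (x=1, y=7)  <- goal reached here
One shortest path (6 moves): (x=7, y=7) -> (x=8, y=7) -> (x=9, y=7) -> (x=9, y=6) -> (x=9, y=5) -> (x=9, y=4) -> (x=10, y=4)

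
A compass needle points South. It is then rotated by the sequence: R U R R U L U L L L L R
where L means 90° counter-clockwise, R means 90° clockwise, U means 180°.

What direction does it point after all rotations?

Start: South
  R (right (90° clockwise)) -> West
  U (U-turn (180°)) -> East
  R (right (90° clockwise)) -> South
  R (right (90° clockwise)) -> West
  U (U-turn (180°)) -> East
  L (left (90° counter-clockwise)) -> North
  U (U-turn (180°)) -> South
  L (left (90° counter-clockwise)) -> East
  L (left (90° counter-clockwise)) -> North
  L (left (90° counter-clockwise)) -> West
  L (left (90° counter-clockwise)) -> South
  R (right (90° clockwise)) -> West
Final: West

Answer: Final heading: West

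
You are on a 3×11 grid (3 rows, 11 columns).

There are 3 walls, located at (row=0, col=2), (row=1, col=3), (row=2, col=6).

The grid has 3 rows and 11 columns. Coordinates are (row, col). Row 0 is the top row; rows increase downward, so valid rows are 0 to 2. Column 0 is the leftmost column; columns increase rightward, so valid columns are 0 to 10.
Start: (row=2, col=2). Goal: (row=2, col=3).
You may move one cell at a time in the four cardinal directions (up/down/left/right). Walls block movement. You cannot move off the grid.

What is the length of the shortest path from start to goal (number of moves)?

BFS from (row=2, col=2) until reaching (row=2, col=3):
  Distance 0: (row=2, col=2)
  Distance 1: (row=1, col=2), (row=2, col=1), (row=2, col=3)  <- goal reached here
One shortest path (1 moves): (row=2, col=2) -> (row=2, col=3)

Answer: Shortest path length: 1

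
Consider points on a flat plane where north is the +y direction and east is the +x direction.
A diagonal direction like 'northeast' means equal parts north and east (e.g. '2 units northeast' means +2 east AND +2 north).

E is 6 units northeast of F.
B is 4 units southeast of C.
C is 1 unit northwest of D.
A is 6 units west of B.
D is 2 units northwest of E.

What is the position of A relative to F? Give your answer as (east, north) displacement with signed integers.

Place F at the origin (east=0, north=0).
  E is 6 units northeast of F: delta (east=+6, north=+6); E at (east=6, north=6).
  D is 2 units northwest of E: delta (east=-2, north=+2); D at (east=4, north=8).
  C is 1 unit northwest of D: delta (east=-1, north=+1); C at (east=3, north=9).
  B is 4 units southeast of C: delta (east=+4, north=-4); B at (east=7, north=5).
  A is 6 units west of B: delta (east=-6, north=+0); A at (east=1, north=5).
Therefore A relative to F: (east=1, north=5).

Answer: A is at (east=1, north=5) relative to F.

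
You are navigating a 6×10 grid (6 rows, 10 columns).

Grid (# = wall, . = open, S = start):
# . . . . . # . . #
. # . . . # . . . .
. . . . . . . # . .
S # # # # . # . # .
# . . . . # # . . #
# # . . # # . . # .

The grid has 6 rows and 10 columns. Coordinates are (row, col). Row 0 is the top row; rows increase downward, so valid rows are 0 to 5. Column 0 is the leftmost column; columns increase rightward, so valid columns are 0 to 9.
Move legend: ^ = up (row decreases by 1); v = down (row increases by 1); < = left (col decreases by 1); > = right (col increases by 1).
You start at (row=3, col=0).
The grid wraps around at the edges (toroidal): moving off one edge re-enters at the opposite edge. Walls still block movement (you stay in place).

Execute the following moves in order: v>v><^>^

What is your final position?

Answer: Final position: (row=1, col=0)

Derivation:
Start: (row=3, col=0)
  v (down): blocked, stay at (row=3, col=0)
  > (right): blocked, stay at (row=3, col=0)
  v (down): blocked, stay at (row=3, col=0)
  > (right): blocked, stay at (row=3, col=0)
  < (left): (row=3, col=0) -> (row=3, col=9)
  ^ (up): (row=3, col=9) -> (row=2, col=9)
  > (right): (row=2, col=9) -> (row=2, col=0)
  ^ (up): (row=2, col=0) -> (row=1, col=0)
Final: (row=1, col=0)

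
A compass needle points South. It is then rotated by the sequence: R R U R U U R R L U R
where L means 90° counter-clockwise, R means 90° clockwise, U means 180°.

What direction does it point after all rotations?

Start: South
  R (right (90° clockwise)) -> West
  R (right (90° clockwise)) -> North
  U (U-turn (180°)) -> South
  R (right (90° clockwise)) -> West
  U (U-turn (180°)) -> East
  U (U-turn (180°)) -> West
  R (right (90° clockwise)) -> North
  R (right (90° clockwise)) -> East
  L (left (90° counter-clockwise)) -> North
  U (U-turn (180°)) -> South
  R (right (90° clockwise)) -> West
Final: West

Answer: Final heading: West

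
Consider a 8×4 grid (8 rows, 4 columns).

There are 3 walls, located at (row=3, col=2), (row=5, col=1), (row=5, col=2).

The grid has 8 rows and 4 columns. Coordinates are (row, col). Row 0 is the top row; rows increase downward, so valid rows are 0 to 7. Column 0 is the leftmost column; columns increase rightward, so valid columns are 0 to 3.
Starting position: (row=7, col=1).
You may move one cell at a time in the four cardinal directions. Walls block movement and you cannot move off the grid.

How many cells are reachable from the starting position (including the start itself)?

BFS flood-fill from (row=7, col=1):
  Distance 0: (row=7, col=1)
  Distance 1: (row=6, col=1), (row=7, col=0), (row=7, col=2)
  Distance 2: (row=6, col=0), (row=6, col=2), (row=7, col=3)
  Distance 3: (row=5, col=0), (row=6, col=3)
  Distance 4: (row=4, col=0), (row=5, col=3)
  Distance 5: (row=3, col=0), (row=4, col=1), (row=4, col=3)
  Distance 6: (row=2, col=0), (row=3, col=1), (row=3, col=3), (row=4, col=2)
  Distance 7: (row=1, col=0), (row=2, col=1), (row=2, col=3)
  Distance 8: (row=0, col=0), (row=1, col=1), (row=1, col=3), (row=2, col=2)
  Distance 9: (row=0, col=1), (row=0, col=3), (row=1, col=2)
  Distance 10: (row=0, col=2)
Total reachable: 29 (grid has 29 open cells total)

Answer: Reachable cells: 29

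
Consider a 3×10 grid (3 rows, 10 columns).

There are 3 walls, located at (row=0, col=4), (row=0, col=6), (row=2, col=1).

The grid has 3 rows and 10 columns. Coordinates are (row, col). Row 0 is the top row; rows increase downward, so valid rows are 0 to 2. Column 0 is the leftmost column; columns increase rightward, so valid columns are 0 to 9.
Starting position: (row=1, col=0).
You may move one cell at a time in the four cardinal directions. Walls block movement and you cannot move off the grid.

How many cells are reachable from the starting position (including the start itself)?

BFS flood-fill from (row=1, col=0):
  Distance 0: (row=1, col=0)
  Distance 1: (row=0, col=0), (row=1, col=1), (row=2, col=0)
  Distance 2: (row=0, col=1), (row=1, col=2)
  Distance 3: (row=0, col=2), (row=1, col=3), (row=2, col=2)
  Distance 4: (row=0, col=3), (row=1, col=4), (row=2, col=3)
  Distance 5: (row=1, col=5), (row=2, col=4)
  Distance 6: (row=0, col=5), (row=1, col=6), (row=2, col=5)
  Distance 7: (row=1, col=7), (row=2, col=6)
  Distance 8: (row=0, col=7), (row=1, col=8), (row=2, col=7)
  Distance 9: (row=0, col=8), (row=1, col=9), (row=2, col=8)
  Distance 10: (row=0, col=9), (row=2, col=9)
Total reachable: 27 (grid has 27 open cells total)

Answer: Reachable cells: 27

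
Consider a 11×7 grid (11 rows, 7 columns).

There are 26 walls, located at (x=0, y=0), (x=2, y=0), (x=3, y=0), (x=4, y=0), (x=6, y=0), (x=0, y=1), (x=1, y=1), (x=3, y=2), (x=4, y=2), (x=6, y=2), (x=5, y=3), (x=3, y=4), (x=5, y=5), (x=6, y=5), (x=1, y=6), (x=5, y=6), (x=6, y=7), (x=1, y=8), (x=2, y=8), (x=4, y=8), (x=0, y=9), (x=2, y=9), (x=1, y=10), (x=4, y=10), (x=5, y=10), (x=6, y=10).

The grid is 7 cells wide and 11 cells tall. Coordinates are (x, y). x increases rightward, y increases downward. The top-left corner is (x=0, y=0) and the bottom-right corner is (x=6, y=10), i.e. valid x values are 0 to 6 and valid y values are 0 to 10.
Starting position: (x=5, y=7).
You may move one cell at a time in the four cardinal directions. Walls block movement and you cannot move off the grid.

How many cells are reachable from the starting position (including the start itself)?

Answer: Reachable cells: 47

Derivation:
BFS flood-fill from (x=5, y=7):
  Distance 0: (x=5, y=7)
  Distance 1: (x=4, y=7), (x=5, y=8)
  Distance 2: (x=4, y=6), (x=3, y=7), (x=6, y=8), (x=5, y=9)
  Distance 3: (x=4, y=5), (x=3, y=6), (x=2, y=7), (x=3, y=8), (x=4, y=9), (x=6, y=9)
  Distance 4: (x=4, y=4), (x=3, y=5), (x=2, y=6), (x=1, y=7), (x=3, y=9)
  Distance 5: (x=4, y=3), (x=5, y=4), (x=2, y=5), (x=0, y=7), (x=3, y=10)
  Distance 6: (x=3, y=3), (x=2, y=4), (x=6, y=4), (x=1, y=5), (x=0, y=6), (x=0, y=8), (x=2, y=10)
  Distance 7: (x=2, y=3), (x=6, y=3), (x=1, y=4), (x=0, y=5)
  Distance 8: (x=2, y=2), (x=1, y=3), (x=0, y=4)
  Distance 9: (x=2, y=1), (x=1, y=2), (x=0, y=3)
  Distance 10: (x=3, y=1), (x=0, y=2)
  Distance 11: (x=4, y=1)
  Distance 12: (x=5, y=1)
  Distance 13: (x=5, y=0), (x=6, y=1), (x=5, y=2)
Total reachable: 47 (grid has 51 open cells total)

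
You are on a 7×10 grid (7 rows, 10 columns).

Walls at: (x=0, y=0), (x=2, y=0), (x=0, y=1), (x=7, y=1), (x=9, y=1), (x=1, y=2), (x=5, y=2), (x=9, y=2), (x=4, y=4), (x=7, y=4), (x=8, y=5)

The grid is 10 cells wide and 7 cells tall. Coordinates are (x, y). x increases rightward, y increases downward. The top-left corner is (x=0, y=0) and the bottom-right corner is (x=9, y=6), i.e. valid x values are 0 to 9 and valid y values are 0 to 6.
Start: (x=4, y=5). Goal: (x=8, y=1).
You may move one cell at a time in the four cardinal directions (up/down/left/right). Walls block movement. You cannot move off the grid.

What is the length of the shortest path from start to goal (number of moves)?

BFS from (x=4, y=5) until reaching (x=8, y=1):
  Distance 0: (x=4, y=5)
  Distance 1: (x=3, y=5), (x=5, y=5), (x=4, y=6)
  Distance 2: (x=3, y=4), (x=5, y=4), (x=2, y=5), (x=6, y=5), (x=3, y=6), (x=5, y=6)
  Distance 3: (x=3, y=3), (x=5, y=3), (x=2, y=4), (x=6, y=4), (x=1, y=5), (x=7, y=5), (x=2, y=6), (x=6, y=6)
  Distance 4: (x=3, y=2), (x=2, y=3), (x=4, y=3), (x=6, y=3), (x=1, y=4), (x=0, y=5), (x=1, y=6), (x=7, y=6)
  Distance 5: (x=3, y=1), (x=2, y=2), (x=4, y=2), (x=6, y=2), (x=1, y=3), (x=7, y=3), (x=0, y=4), (x=0, y=6), (x=8, y=6)
  Distance 6: (x=3, y=0), (x=2, y=1), (x=4, y=1), (x=6, y=1), (x=7, y=2), (x=0, y=3), (x=8, y=3), (x=9, y=6)
  Distance 7: (x=4, y=0), (x=6, y=0), (x=1, y=1), (x=5, y=1), (x=0, y=2), (x=8, y=2), (x=9, y=3), (x=8, y=4), (x=9, y=5)
  Distance 8: (x=1, y=0), (x=5, y=0), (x=7, y=0), (x=8, y=1), (x=9, y=4)  <- goal reached here
One shortest path (8 moves): (x=4, y=5) -> (x=5, y=5) -> (x=6, y=5) -> (x=6, y=4) -> (x=6, y=3) -> (x=7, y=3) -> (x=8, y=3) -> (x=8, y=2) -> (x=8, y=1)

Answer: Shortest path length: 8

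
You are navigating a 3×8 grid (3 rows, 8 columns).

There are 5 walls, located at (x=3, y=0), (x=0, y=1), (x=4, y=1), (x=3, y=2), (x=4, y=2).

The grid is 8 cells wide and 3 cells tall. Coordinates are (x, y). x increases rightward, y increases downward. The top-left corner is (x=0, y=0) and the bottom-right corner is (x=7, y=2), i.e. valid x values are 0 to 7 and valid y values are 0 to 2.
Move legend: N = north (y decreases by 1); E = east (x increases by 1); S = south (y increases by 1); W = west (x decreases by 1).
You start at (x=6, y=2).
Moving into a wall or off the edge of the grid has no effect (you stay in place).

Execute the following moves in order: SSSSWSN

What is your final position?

Start: (x=6, y=2)
  [×4]S (south): blocked, stay at (x=6, y=2)
  W (west): (x=6, y=2) -> (x=5, y=2)
  S (south): blocked, stay at (x=5, y=2)
  N (north): (x=5, y=2) -> (x=5, y=1)
Final: (x=5, y=1)

Answer: Final position: (x=5, y=1)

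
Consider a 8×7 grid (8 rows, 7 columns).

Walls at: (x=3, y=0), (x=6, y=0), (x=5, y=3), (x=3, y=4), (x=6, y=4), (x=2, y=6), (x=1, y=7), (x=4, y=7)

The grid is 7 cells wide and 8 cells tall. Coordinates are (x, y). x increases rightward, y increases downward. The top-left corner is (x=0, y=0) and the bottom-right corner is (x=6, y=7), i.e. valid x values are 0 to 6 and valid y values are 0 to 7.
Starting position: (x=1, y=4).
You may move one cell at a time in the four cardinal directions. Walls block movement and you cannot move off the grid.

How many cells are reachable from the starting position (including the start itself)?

Answer: Reachable cells: 48

Derivation:
BFS flood-fill from (x=1, y=4):
  Distance 0: (x=1, y=4)
  Distance 1: (x=1, y=3), (x=0, y=4), (x=2, y=4), (x=1, y=5)
  Distance 2: (x=1, y=2), (x=0, y=3), (x=2, y=3), (x=0, y=5), (x=2, y=5), (x=1, y=6)
  Distance 3: (x=1, y=1), (x=0, y=2), (x=2, y=2), (x=3, y=3), (x=3, y=5), (x=0, y=6)
  Distance 4: (x=1, y=0), (x=0, y=1), (x=2, y=1), (x=3, y=2), (x=4, y=3), (x=4, y=5), (x=3, y=6), (x=0, y=7)
  Distance 5: (x=0, y=0), (x=2, y=0), (x=3, y=1), (x=4, y=2), (x=4, y=4), (x=5, y=5), (x=4, y=6), (x=3, y=7)
  Distance 6: (x=4, y=1), (x=5, y=2), (x=5, y=4), (x=6, y=5), (x=5, y=6), (x=2, y=7)
  Distance 7: (x=4, y=0), (x=5, y=1), (x=6, y=2), (x=6, y=6), (x=5, y=7)
  Distance 8: (x=5, y=0), (x=6, y=1), (x=6, y=3), (x=6, y=7)
Total reachable: 48 (grid has 48 open cells total)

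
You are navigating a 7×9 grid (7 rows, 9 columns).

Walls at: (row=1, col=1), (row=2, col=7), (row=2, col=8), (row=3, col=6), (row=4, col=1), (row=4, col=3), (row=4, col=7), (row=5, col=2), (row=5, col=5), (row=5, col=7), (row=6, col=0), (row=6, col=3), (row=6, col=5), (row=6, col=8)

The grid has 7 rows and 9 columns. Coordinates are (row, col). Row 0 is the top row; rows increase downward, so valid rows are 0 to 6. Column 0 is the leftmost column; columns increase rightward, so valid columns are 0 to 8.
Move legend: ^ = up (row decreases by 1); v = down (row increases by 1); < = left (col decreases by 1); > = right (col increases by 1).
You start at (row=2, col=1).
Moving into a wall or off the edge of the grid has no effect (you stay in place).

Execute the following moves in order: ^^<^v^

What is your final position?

Answer: Final position: (row=1, col=0)

Derivation:
Start: (row=2, col=1)
  ^ (up): blocked, stay at (row=2, col=1)
  ^ (up): blocked, stay at (row=2, col=1)
  < (left): (row=2, col=1) -> (row=2, col=0)
  ^ (up): (row=2, col=0) -> (row=1, col=0)
  v (down): (row=1, col=0) -> (row=2, col=0)
  ^ (up): (row=2, col=0) -> (row=1, col=0)
Final: (row=1, col=0)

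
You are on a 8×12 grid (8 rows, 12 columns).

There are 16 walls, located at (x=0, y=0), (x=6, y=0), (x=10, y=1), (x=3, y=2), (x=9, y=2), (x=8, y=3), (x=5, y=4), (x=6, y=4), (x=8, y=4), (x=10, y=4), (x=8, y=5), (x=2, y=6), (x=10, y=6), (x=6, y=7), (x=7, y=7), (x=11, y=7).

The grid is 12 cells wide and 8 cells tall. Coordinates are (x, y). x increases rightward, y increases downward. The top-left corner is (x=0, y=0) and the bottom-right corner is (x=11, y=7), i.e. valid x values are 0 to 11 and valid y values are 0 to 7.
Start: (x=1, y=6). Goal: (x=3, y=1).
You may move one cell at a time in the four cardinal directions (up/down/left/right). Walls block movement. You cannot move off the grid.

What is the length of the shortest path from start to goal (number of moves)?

BFS from (x=1, y=6) until reaching (x=3, y=1):
  Distance 0: (x=1, y=6)
  Distance 1: (x=1, y=5), (x=0, y=6), (x=1, y=7)
  Distance 2: (x=1, y=4), (x=0, y=5), (x=2, y=5), (x=0, y=7), (x=2, y=7)
  Distance 3: (x=1, y=3), (x=0, y=4), (x=2, y=4), (x=3, y=5), (x=3, y=7)
  Distance 4: (x=1, y=2), (x=0, y=3), (x=2, y=3), (x=3, y=4), (x=4, y=5), (x=3, y=6), (x=4, y=7)
  Distance 5: (x=1, y=1), (x=0, y=2), (x=2, y=2), (x=3, y=3), (x=4, y=4), (x=5, y=5), (x=4, y=6), (x=5, y=7)
  Distance 6: (x=1, y=0), (x=0, y=1), (x=2, y=1), (x=4, y=3), (x=6, y=5), (x=5, y=6)
  Distance 7: (x=2, y=0), (x=3, y=1), (x=4, y=2), (x=5, y=3), (x=7, y=5), (x=6, y=6)  <- goal reached here
One shortest path (7 moves): (x=1, y=6) -> (x=1, y=5) -> (x=2, y=5) -> (x=2, y=4) -> (x=2, y=3) -> (x=2, y=2) -> (x=2, y=1) -> (x=3, y=1)

Answer: Shortest path length: 7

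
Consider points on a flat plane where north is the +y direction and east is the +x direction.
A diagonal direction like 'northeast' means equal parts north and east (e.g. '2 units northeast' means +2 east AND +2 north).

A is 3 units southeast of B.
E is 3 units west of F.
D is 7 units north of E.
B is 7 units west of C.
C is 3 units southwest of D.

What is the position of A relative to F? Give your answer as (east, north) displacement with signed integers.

Answer: A is at (east=-10, north=1) relative to F.

Derivation:
Place F at the origin (east=0, north=0).
  E is 3 units west of F: delta (east=-3, north=+0); E at (east=-3, north=0).
  D is 7 units north of E: delta (east=+0, north=+7); D at (east=-3, north=7).
  C is 3 units southwest of D: delta (east=-3, north=-3); C at (east=-6, north=4).
  B is 7 units west of C: delta (east=-7, north=+0); B at (east=-13, north=4).
  A is 3 units southeast of B: delta (east=+3, north=-3); A at (east=-10, north=1).
Therefore A relative to F: (east=-10, north=1).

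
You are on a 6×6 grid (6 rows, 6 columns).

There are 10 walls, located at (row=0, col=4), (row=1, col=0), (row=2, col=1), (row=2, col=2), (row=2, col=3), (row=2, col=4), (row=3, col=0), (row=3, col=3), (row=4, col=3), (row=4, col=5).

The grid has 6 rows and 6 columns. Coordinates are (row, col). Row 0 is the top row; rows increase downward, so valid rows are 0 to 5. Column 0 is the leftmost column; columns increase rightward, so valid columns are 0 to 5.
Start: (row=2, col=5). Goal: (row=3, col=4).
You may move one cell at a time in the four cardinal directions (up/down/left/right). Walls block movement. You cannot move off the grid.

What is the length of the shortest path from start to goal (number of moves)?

BFS from (row=2, col=5) until reaching (row=3, col=4):
  Distance 0: (row=2, col=5)
  Distance 1: (row=1, col=5), (row=3, col=5)
  Distance 2: (row=0, col=5), (row=1, col=4), (row=3, col=4)  <- goal reached here
One shortest path (2 moves): (row=2, col=5) -> (row=3, col=5) -> (row=3, col=4)

Answer: Shortest path length: 2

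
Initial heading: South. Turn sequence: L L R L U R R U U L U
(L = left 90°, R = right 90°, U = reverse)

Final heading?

Start: South
  L (left (90° counter-clockwise)) -> East
  L (left (90° counter-clockwise)) -> North
  R (right (90° clockwise)) -> East
  L (left (90° counter-clockwise)) -> North
  U (U-turn (180°)) -> South
  R (right (90° clockwise)) -> West
  R (right (90° clockwise)) -> North
  U (U-turn (180°)) -> South
  U (U-turn (180°)) -> North
  L (left (90° counter-clockwise)) -> West
  U (U-turn (180°)) -> East
Final: East

Answer: Final heading: East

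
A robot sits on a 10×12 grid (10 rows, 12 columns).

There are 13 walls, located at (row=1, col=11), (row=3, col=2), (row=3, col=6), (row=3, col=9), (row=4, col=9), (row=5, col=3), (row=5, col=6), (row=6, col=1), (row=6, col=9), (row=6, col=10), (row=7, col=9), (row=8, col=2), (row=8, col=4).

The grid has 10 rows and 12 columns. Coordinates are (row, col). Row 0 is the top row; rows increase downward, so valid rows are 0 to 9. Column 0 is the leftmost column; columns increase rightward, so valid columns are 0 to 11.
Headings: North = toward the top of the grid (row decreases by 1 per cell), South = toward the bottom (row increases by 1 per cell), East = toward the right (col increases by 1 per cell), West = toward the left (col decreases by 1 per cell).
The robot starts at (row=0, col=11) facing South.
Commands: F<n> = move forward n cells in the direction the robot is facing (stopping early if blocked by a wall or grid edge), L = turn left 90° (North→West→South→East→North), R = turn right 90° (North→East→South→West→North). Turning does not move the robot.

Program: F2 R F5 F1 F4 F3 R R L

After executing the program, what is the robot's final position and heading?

Answer: Final position: (row=0, col=0), facing North

Derivation:
Start: (row=0, col=11), facing South
  F2: move forward 0/2 (blocked), now at (row=0, col=11)
  R: turn right, now facing West
  F5: move forward 5, now at (row=0, col=6)
  F1: move forward 1, now at (row=0, col=5)
  F4: move forward 4, now at (row=0, col=1)
  F3: move forward 1/3 (blocked), now at (row=0, col=0)
  R: turn right, now facing North
  R: turn right, now facing East
  L: turn left, now facing North
Final: (row=0, col=0), facing North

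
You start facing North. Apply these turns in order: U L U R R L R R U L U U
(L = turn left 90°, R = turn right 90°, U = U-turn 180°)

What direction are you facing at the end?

Answer: Final heading: West

Derivation:
Start: North
  U (U-turn (180°)) -> South
  L (left (90° counter-clockwise)) -> East
  U (U-turn (180°)) -> West
  R (right (90° clockwise)) -> North
  R (right (90° clockwise)) -> East
  L (left (90° counter-clockwise)) -> North
  R (right (90° clockwise)) -> East
  R (right (90° clockwise)) -> South
  U (U-turn (180°)) -> North
  L (left (90° counter-clockwise)) -> West
  U (U-turn (180°)) -> East
  U (U-turn (180°)) -> West
Final: West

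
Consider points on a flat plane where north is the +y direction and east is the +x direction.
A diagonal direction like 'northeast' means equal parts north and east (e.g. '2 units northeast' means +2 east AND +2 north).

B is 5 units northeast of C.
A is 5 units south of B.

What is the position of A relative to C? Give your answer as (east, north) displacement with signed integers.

Place C at the origin (east=0, north=0).
  B is 5 units northeast of C: delta (east=+5, north=+5); B at (east=5, north=5).
  A is 5 units south of B: delta (east=+0, north=-5); A at (east=5, north=0).
Therefore A relative to C: (east=5, north=0).

Answer: A is at (east=5, north=0) relative to C.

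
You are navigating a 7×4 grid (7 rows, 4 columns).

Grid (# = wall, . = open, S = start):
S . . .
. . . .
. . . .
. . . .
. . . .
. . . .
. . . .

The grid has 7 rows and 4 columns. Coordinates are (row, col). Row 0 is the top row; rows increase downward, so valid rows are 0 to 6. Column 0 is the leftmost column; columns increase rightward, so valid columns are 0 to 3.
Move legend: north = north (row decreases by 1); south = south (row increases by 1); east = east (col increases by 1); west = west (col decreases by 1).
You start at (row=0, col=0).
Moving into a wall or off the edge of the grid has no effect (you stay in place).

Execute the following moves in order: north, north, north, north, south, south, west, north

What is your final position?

Answer: Final position: (row=1, col=0)

Derivation:
Start: (row=0, col=0)
  [×4]north (north): blocked, stay at (row=0, col=0)
  south (south): (row=0, col=0) -> (row=1, col=0)
  south (south): (row=1, col=0) -> (row=2, col=0)
  west (west): blocked, stay at (row=2, col=0)
  north (north): (row=2, col=0) -> (row=1, col=0)
Final: (row=1, col=0)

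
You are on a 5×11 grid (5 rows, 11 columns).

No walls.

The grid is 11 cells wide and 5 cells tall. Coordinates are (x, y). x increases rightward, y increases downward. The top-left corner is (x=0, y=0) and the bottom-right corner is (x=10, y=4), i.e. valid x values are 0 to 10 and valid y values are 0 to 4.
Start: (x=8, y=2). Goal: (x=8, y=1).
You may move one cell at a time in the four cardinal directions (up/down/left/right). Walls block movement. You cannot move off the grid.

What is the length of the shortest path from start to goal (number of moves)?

BFS from (x=8, y=2) until reaching (x=8, y=1):
  Distance 0: (x=8, y=2)
  Distance 1: (x=8, y=1), (x=7, y=2), (x=9, y=2), (x=8, y=3)  <- goal reached here
One shortest path (1 moves): (x=8, y=2) -> (x=8, y=1)

Answer: Shortest path length: 1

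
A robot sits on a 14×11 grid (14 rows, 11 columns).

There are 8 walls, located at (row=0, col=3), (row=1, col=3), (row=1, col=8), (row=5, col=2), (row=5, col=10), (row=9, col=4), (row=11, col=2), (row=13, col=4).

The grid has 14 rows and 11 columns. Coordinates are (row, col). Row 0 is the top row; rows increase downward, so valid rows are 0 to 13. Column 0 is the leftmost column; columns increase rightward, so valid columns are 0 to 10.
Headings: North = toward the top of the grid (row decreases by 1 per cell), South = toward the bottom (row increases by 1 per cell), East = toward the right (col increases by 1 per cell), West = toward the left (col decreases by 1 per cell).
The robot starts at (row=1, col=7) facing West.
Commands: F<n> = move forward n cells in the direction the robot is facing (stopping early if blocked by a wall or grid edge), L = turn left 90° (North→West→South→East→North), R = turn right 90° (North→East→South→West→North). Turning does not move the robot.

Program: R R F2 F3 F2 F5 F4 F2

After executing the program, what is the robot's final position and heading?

Start: (row=1, col=7), facing West
  R: turn right, now facing North
  R: turn right, now facing East
  F2: move forward 0/2 (blocked), now at (row=1, col=7)
  F3: move forward 0/3 (blocked), now at (row=1, col=7)
  F2: move forward 0/2 (blocked), now at (row=1, col=7)
  F5: move forward 0/5 (blocked), now at (row=1, col=7)
  F4: move forward 0/4 (blocked), now at (row=1, col=7)
  F2: move forward 0/2 (blocked), now at (row=1, col=7)
Final: (row=1, col=7), facing East

Answer: Final position: (row=1, col=7), facing East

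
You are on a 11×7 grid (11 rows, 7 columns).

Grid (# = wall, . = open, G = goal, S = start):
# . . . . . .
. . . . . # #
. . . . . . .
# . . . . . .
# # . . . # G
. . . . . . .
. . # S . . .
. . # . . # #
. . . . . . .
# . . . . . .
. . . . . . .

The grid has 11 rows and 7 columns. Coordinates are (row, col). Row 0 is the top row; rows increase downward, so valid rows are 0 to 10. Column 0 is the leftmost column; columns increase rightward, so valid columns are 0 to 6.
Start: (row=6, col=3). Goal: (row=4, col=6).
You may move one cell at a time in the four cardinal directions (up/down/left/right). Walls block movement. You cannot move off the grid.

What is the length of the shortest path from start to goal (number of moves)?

BFS from (row=6, col=3) until reaching (row=4, col=6):
  Distance 0: (row=6, col=3)
  Distance 1: (row=5, col=3), (row=6, col=4), (row=7, col=3)
  Distance 2: (row=4, col=3), (row=5, col=2), (row=5, col=4), (row=6, col=5), (row=7, col=4), (row=8, col=3)
  Distance 3: (row=3, col=3), (row=4, col=2), (row=4, col=4), (row=5, col=1), (row=5, col=5), (row=6, col=6), (row=8, col=2), (row=8, col=4), (row=9, col=3)
  Distance 4: (row=2, col=3), (row=3, col=2), (row=3, col=4), (row=5, col=0), (row=5, col=6), (row=6, col=1), (row=8, col=1), (row=8, col=5), (row=9, col=2), (row=9, col=4), (row=10, col=3)
  Distance 5: (row=1, col=3), (row=2, col=2), (row=2, col=4), (row=3, col=1), (row=3, col=5), (row=4, col=6), (row=6, col=0), (row=7, col=1), (row=8, col=0), (row=8, col=6), (row=9, col=1), (row=9, col=5), (row=10, col=2), (row=10, col=4)  <- goal reached here
One shortest path (5 moves): (row=6, col=3) -> (row=6, col=4) -> (row=6, col=5) -> (row=6, col=6) -> (row=5, col=6) -> (row=4, col=6)

Answer: Shortest path length: 5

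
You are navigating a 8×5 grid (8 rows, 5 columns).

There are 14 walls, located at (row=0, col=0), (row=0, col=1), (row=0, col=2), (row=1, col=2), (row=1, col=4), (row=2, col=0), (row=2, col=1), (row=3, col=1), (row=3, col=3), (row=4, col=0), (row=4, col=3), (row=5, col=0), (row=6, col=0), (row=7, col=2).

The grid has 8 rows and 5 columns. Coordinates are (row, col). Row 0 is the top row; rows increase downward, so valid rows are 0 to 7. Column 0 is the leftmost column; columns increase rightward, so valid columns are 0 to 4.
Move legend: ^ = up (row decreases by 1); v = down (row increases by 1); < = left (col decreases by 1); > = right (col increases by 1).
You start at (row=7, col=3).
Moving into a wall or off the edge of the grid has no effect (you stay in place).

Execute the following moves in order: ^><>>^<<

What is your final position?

Answer: Final position: (row=5, col=2)

Derivation:
Start: (row=7, col=3)
  ^ (up): (row=7, col=3) -> (row=6, col=3)
  > (right): (row=6, col=3) -> (row=6, col=4)
  < (left): (row=6, col=4) -> (row=6, col=3)
  > (right): (row=6, col=3) -> (row=6, col=4)
  > (right): blocked, stay at (row=6, col=4)
  ^ (up): (row=6, col=4) -> (row=5, col=4)
  < (left): (row=5, col=4) -> (row=5, col=3)
  < (left): (row=5, col=3) -> (row=5, col=2)
Final: (row=5, col=2)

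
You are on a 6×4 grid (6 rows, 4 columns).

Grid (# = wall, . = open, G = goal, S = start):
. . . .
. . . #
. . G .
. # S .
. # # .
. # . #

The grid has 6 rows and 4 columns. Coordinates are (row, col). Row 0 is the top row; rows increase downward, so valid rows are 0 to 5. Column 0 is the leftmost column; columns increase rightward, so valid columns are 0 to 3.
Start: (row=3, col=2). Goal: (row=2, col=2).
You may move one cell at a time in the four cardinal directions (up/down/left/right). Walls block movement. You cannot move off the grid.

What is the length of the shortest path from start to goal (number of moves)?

BFS from (row=3, col=2) until reaching (row=2, col=2):
  Distance 0: (row=3, col=2)
  Distance 1: (row=2, col=2), (row=3, col=3)  <- goal reached here
One shortest path (1 moves): (row=3, col=2) -> (row=2, col=2)

Answer: Shortest path length: 1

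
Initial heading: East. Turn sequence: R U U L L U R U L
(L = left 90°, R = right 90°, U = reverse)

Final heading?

Start: East
  R (right (90° clockwise)) -> South
  U (U-turn (180°)) -> North
  U (U-turn (180°)) -> South
  L (left (90° counter-clockwise)) -> East
  L (left (90° counter-clockwise)) -> North
  U (U-turn (180°)) -> South
  R (right (90° clockwise)) -> West
  U (U-turn (180°)) -> East
  L (left (90° counter-clockwise)) -> North
Final: North

Answer: Final heading: North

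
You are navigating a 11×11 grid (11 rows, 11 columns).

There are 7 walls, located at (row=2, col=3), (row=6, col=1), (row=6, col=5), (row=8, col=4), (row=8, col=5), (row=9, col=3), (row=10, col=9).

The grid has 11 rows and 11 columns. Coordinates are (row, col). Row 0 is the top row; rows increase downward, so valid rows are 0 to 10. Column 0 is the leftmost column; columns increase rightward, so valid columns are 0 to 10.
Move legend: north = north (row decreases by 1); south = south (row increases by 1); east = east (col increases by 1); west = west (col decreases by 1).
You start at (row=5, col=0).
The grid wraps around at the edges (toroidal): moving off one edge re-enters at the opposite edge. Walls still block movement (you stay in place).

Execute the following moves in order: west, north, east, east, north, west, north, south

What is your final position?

Answer: Final position: (row=3, col=0)

Derivation:
Start: (row=5, col=0)
  west (west): (row=5, col=0) -> (row=5, col=10)
  north (north): (row=5, col=10) -> (row=4, col=10)
  east (east): (row=4, col=10) -> (row=4, col=0)
  east (east): (row=4, col=0) -> (row=4, col=1)
  north (north): (row=4, col=1) -> (row=3, col=1)
  west (west): (row=3, col=1) -> (row=3, col=0)
  north (north): (row=3, col=0) -> (row=2, col=0)
  south (south): (row=2, col=0) -> (row=3, col=0)
Final: (row=3, col=0)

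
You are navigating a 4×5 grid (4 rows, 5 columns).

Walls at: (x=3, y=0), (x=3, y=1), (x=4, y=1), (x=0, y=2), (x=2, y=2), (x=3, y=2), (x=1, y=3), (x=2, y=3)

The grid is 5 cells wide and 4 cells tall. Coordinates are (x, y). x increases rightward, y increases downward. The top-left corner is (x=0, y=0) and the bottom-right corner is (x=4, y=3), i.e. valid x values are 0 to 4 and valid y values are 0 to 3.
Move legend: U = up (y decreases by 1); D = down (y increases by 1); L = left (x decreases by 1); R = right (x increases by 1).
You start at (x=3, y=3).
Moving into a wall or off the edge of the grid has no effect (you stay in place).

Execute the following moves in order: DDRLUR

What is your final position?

Start: (x=3, y=3)
  D (down): blocked, stay at (x=3, y=3)
  D (down): blocked, stay at (x=3, y=3)
  R (right): (x=3, y=3) -> (x=4, y=3)
  L (left): (x=4, y=3) -> (x=3, y=3)
  U (up): blocked, stay at (x=3, y=3)
  R (right): (x=3, y=3) -> (x=4, y=3)
Final: (x=4, y=3)

Answer: Final position: (x=4, y=3)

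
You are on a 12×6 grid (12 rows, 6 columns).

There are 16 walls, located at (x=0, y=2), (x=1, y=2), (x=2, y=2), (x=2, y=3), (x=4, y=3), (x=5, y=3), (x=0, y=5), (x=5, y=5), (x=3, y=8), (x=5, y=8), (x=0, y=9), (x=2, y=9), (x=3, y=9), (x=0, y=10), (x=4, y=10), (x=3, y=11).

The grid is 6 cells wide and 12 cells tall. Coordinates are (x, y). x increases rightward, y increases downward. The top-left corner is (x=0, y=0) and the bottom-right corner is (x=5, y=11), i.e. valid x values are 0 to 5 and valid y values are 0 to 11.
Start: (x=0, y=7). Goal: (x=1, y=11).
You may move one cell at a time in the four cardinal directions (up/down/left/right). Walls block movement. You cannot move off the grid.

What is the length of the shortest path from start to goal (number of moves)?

Answer: Shortest path length: 5

Derivation:
BFS from (x=0, y=7) until reaching (x=1, y=11):
  Distance 0: (x=0, y=7)
  Distance 1: (x=0, y=6), (x=1, y=7), (x=0, y=8)
  Distance 2: (x=1, y=6), (x=2, y=7), (x=1, y=8)
  Distance 3: (x=1, y=5), (x=2, y=6), (x=3, y=7), (x=2, y=8), (x=1, y=9)
  Distance 4: (x=1, y=4), (x=2, y=5), (x=3, y=6), (x=4, y=7), (x=1, y=10)
  Distance 5: (x=1, y=3), (x=0, y=4), (x=2, y=4), (x=3, y=5), (x=4, y=6), (x=5, y=7), (x=4, y=8), (x=2, y=10), (x=1, y=11)  <- goal reached here
One shortest path (5 moves): (x=0, y=7) -> (x=1, y=7) -> (x=1, y=8) -> (x=1, y=9) -> (x=1, y=10) -> (x=1, y=11)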